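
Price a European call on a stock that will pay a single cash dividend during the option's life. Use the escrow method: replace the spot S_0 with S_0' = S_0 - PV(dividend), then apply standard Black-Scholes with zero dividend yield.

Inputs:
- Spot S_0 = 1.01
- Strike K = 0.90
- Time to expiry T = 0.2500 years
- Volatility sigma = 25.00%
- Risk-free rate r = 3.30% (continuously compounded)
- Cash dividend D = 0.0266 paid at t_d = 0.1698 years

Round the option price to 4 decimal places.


Answer: Price = 0.1056

Derivation:
PV(D) = D * exp(-r * t_d) = 0.0266 * 0.99441227 = 0.02645137
S_0' = S_0 - PV(D) = 1.0100 - 0.02645137 = 0.98354863
d1 = (ln(S_0'/K) + (r + sigma^2/2)*T) / (sigma*sqrt(T)) = 0.83867858
d2 = d1 - sigma*sqrt(T) = 0.71367858
exp(-rT) = 0.99178394
N(d1) = 0.79917515; N(d2) = 0.76228702
C = S_0' * N(d1) - K * exp(-rT) * N(d2) = 0.98354863 * 0.79917515 - 0.9000 * 0.99178394 * 0.76228702 = 0.1056


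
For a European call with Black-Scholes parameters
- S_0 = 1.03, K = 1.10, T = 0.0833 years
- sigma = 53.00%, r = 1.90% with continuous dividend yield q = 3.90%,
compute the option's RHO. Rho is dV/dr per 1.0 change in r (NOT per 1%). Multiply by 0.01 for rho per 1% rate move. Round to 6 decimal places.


Answer: Rho = 0.027675

Derivation:
d1 = -0.3642472749; d2 = -0.5172144936
phi(d1) = 0.3733359584; exp(-qT) = 0.9967565713; exp(-rT) = 0.9984185518
N(d2) = 0.3025032178
Rho = K*T*exp(-rT)*N(d2) = 1.1000 * 0.0833 * 0.9984185518 * 0.3025032178 = 0.027675


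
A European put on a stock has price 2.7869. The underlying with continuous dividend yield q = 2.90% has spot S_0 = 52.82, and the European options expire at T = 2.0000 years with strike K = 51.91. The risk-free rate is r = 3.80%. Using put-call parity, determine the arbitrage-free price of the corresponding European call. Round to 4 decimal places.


Answer: Call price = 4.5195

Derivation:
Put-call parity: C - P = S_0 * exp(-qT) - K * exp(-rT).
S_0 * exp(-qT) = 52.8200 * 0.94364995 = 49.84359022
K * exp(-rT) = 51.9100 * 0.92681621 = 48.11102928
C = P + S*exp(-qT) - K*exp(-rT)
C = 2.7869 + 49.84359022 - 48.11102928 = 4.5195


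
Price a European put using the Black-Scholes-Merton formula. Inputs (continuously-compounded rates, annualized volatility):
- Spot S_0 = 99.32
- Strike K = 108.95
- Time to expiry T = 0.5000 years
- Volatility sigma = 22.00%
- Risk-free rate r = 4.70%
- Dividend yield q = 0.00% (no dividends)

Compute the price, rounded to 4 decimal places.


Answer: Price = 10.5440

Derivation:
d1 = (ln(S/K) + (r - q + 0.5*sigma^2) * T) / (sigma * sqrt(T)) = -0.36603769
d2 = d1 - sigma * sqrt(T) = -0.52160118
exp(-rT) = 0.97677397; exp(-qT) = 1.00000000
P = K * exp(-rT) * N(-d2) - S_0 * exp(-qT) * N(-d1)
N(-d1) = 0.64283152; N(-d2) = 0.69902598
P = 108.9500 * 0.97677397 * 0.69902598 - 99.3200 * 1.00000000 * 0.64283152 = 10.5440


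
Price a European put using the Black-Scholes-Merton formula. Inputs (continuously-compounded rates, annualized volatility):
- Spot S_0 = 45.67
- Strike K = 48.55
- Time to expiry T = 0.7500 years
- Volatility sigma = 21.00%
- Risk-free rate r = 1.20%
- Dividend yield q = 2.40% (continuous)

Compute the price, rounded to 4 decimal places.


d1 = (ln(S/K) + (r - q + 0.5*sigma^2) * T) / (sigma * sqrt(T)) = -0.29480642
d2 = d1 - sigma * sqrt(T) = -0.47667175
exp(-rT) = 0.99104038; exp(-qT) = 0.98216103
P = K * exp(-rT) * N(-d2) - S_0 * exp(-qT) * N(-d1)
N(-d1) = 0.61592912; N(-d2) = 0.68320206
P = 48.5500 * 0.99104038 * 0.68320206 - 45.6700 * 0.98216103 * 0.61592912 = 5.2446

Answer: Price = 5.2446


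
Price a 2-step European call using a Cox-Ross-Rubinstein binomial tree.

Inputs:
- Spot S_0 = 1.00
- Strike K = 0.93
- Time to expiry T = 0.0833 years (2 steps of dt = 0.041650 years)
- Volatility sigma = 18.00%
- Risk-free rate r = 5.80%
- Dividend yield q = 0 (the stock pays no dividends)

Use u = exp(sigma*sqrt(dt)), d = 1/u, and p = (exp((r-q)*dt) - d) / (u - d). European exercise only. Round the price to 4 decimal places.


dt = T/N = 0.041650
u = exp(sigma*sqrt(dt)) = 1.037418; d = 1/u = 0.963932
p = (exp((r-q)*dt) - d) / (u - d) = 0.523730
Discount per step: exp(-r*dt) = 0.997587
Stock lattice S(k, i) with i counting down-moves:
  k=0: S(0,0) = 1.0000
  k=1: S(1,0) = 1.0374; S(1,1) = 0.9639
  k=2: S(2,0) = 1.0762; S(2,1) = 1.0000; S(2,2) = 0.9292
Terminal payoffs V(N, i) = max(S_T - K, 0):
  V(2,0) = 0.146236; V(2,1) = 0.070000; V(2,2) = 0.000000
Backward induction: V(k, i) = exp(-r*dt) * [p * V(k+1, i) + (1-p) * V(k+1, i+1)].
  V(1,0) = exp(-r*dt) * [p*0.146236 + (1-p)*0.070000] = 0.109662
  V(1,1) = exp(-r*dt) * [p*0.070000 + (1-p)*0.000000] = 0.036573
  V(0,0) = exp(-r*dt) * [p*0.109662 + (1-p)*0.036573] = 0.074671

Answer: Price = V(0,0) = 0.0747


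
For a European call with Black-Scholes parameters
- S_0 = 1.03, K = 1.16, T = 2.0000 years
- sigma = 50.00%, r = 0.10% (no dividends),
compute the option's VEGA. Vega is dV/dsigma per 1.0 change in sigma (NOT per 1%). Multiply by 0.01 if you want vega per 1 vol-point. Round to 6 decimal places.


d1 = 0.1882866926; d2 = -0.5188200886
phi(d1) = 0.3919329607; exp(-qT) = 1.0000000000; exp(-rT) = 0.9980019987
Vega = S * exp(-qT) * phi(d1) * sqrt(T) = 1.0300 * 1.0000000000 * 0.3919329607 * 1.4142135624 = 0.570905

Answer: Vega = 0.570905


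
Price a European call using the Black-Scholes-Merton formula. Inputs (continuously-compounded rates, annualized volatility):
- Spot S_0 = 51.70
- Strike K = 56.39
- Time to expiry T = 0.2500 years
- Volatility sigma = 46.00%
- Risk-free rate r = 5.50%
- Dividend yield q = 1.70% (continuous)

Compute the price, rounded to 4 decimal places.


Answer: Price = 3.1064

Derivation:
d1 = (ln(S/K) + (r - q + 0.5*sigma^2) * T) / (sigma * sqrt(T)) = -0.22123503
d2 = d1 - sigma * sqrt(T) = -0.45123503
exp(-rT) = 0.98634410; exp(-qT) = 0.99575902
C = S_0 * exp(-qT) * N(d1) - K * exp(-rT) * N(d2)
N(d1) = 0.41245472; N(d2) = 0.32591008
C = 51.7000 * 0.99575902 * 0.41245472 - 56.3900 * 0.98634410 * 0.32591008 = 3.1064


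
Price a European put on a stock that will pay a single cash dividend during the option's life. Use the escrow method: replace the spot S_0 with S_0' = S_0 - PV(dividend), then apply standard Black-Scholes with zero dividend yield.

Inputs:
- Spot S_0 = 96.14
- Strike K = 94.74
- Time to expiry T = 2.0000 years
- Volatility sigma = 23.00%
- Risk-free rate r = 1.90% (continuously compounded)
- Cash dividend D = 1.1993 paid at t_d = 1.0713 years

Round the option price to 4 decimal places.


Answer: Price = 10.2391

Derivation:
PV(D) = D * exp(-r * t_d) = 1.1993 * 0.97985106 = 1.17513537
S_0' = S_0 - PV(D) = 96.1400 - 1.17513537 = 94.96486463
d1 = (ln(S_0'/K) + (r + sigma^2/2)*T) / (sigma*sqrt(T)) = 0.28674926
d2 = d1 - sigma*sqrt(T) = -0.03851986
exp(-rT) = 0.96271294
N(-d1) = 0.38715216; N(-d2) = 0.51536340
P = K * exp(-rT) * N(-d2) - S_0' * N(-d1) = 94.7400 * 0.96271294 * 0.51536340 - 94.96486463 * 0.38715216 = 10.2391


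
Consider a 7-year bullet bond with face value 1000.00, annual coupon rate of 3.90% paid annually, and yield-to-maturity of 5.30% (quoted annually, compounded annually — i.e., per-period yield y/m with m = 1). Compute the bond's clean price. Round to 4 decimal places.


Coupon per period c = face * coupon_rate / m = 39.000000
Periods per year m = 1; per-period yield y/m = 0.053000
Number of cashflows N = 7
Cashflows (t years, CF_t, discount factor 1/(1+y/m)^(m*t), PV):
  t = 1.0000: CF_t = 39.000000, DF = 0.949668, PV = 37.037037
  t = 2.0000: CF_t = 39.000000, DF = 0.901869, PV = 35.172875
  t = 3.0000: CF_t = 39.000000, DF = 0.856475, PV = 33.402540
  t = 4.0000: CF_t = 39.000000, DF = 0.813367, PV = 31.721311
  t = 5.0000: CF_t = 39.000000, DF = 0.772428, PV = 30.124701
  t = 6.0000: CF_t = 39.000000, DF = 0.733550, PV = 28.608453
  t = 7.0000: CF_t = 1039.000000, DF = 0.696629, PV = 723.797284
Price P = sum_t PV_t = 919.864201

Answer: Price = 919.8642


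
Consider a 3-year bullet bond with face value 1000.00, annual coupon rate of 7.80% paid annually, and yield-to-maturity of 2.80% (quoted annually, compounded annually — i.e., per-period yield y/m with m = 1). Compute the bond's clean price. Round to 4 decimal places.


Coupon per period c = face * coupon_rate / m = 78.000000
Periods per year m = 1; per-period yield y/m = 0.028000
Number of cashflows N = 3
Cashflows (t years, CF_t, discount factor 1/(1+y/m)^(m*t), PV):
  t = 1.0000: CF_t = 78.000000, DF = 0.972763, PV = 75.875486
  t = 2.0000: CF_t = 78.000000, DF = 0.946267, PV = 73.808839
  t = 3.0000: CF_t = 1078.000000, DF = 0.920493, PV = 992.291833
Price P = sum_t PV_t = 1141.976158

Answer: Price = 1141.9762


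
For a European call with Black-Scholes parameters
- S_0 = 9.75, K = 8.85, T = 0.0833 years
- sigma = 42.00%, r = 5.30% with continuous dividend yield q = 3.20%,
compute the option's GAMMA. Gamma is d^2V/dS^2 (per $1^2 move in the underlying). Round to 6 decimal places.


Answer: Gamma = 0.229774

Derivation:
d1 = 0.8740042326; d2 = 0.7527849272
phi(d1) = 0.2722920072; exp(-qT) = 0.9973379496; exp(-rT) = 0.9955948313
Gamma = exp(-qT) * phi(d1) / (S * sigma * sqrt(T)) = 0.9973379496 * 0.2722920072 / (9.7500 * 0.4200 * 0.2886173938) = 0.229774


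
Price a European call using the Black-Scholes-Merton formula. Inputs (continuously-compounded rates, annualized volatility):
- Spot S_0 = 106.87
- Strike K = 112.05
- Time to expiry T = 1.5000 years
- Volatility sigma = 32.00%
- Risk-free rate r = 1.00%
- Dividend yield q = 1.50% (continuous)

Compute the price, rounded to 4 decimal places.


Answer: Price = 13.9074

Derivation:
d1 = (ln(S/K) + (r - q + 0.5*sigma^2) * T) / (sigma * sqrt(T)) = 0.05605234
d2 = d1 - sigma * sqrt(T) = -0.33586602
exp(-rT) = 0.98511194; exp(-qT) = 0.97775124
C = S_0 * exp(-qT) * N(d1) - K * exp(-rT) * N(d2)
N(d1) = 0.52234995; N(d2) = 0.36848595
C = 106.8700 * 0.97775124 * 0.52234995 - 112.0500 * 0.98511194 * 0.36848595 = 13.9074


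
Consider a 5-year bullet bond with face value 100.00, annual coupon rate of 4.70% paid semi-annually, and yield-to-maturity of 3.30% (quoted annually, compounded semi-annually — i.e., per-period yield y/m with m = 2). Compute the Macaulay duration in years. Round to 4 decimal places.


Coupon per period c = face * coupon_rate / m = 2.350000
Periods per year m = 2; per-period yield y/m = 0.016500
Number of cashflows N = 10
Cashflows (t years, CF_t, discount factor 1/(1+y/m)^(m*t), PV):
  t = 0.5000: CF_t = 2.350000, DF = 0.983768, PV = 2.311854
  t = 1.0000: CF_t = 2.350000, DF = 0.967799, PV = 2.274328
  t = 1.5000: CF_t = 2.350000, DF = 0.952090, PV = 2.237411
  t = 2.0000: CF_t = 2.350000, DF = 0.936635, PV = 2.201093
  t = 2.5000: CF_t = 2.350000, DF = 0.921432, PV = 2.165364
  t = 3.0000: CF_t = 2.350000, DF = 0.906475, PV = 2.130216
  t = 3.5000: CF_t = 2.350000, DF = 0.891761, PV = 2.095638
  t = 4.0000: CF_t = 2.350000, DF = 0.877285, PV = 2.061621
  t = 4.5000: CF_t = 2.350000, DF = 0.863045, PV = 2.028156
  t = 5.0000: CF_t = 102.350000, DF = 0.849036, PV = 86.898848
Price P = sum_t PV_t = 106.404528
Macaulay numerator sum_t t * PV_t:
  t * PV_t at t = 0.5000: 1.155927
  t * PV_t at t = 1.0000: 2.274328
  t * PV_t at t = 1.5000: 3.356116
  t * PV_t at t = 2.0000: 4.402185
  t * PV_t at t = 2.5000: 5.413410
  t * PV_t at t = 3.0000: 6.390647
  t * PV_t at t = 3.5000: 7.334732
  t * PV_t at t = 4.0000: 8.246483
  t * PV_t at t = 4.5000: 9.126703
  t * PV_t at t = 5.0000: 434.494238
Macaulay duration D = (sum_t t * PV_t) / P = 482.194770 / 106.404528 = 4.531713

Answer: Macaulay duration = 4.5317 years


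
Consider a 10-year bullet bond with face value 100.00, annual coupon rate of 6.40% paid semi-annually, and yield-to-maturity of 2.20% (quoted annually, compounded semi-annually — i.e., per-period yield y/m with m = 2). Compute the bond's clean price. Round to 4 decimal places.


Answer: Price = 137.5168

Derivation:
Coupon per period c = face * coupon_rate / m = 3.200000
Periods per year m = 2; per-period yield y/m = 0.011000
Number of cashflows N = 20
Cashflows (t years, CF_t, discount factor 1/(1+y/m)^(m*t), PV):
  t = 0.5000: CF_t = 3.200000, DF = 0.989120, PV = 3.165183
  t = 1.0000: CF_t = 3.200000, DF = 0.978358, PV = 3.130745
  t = 1.5000: CF_t = 3.200000, DF = 0.967713, PV = 3.096681
  t = 2.0000: CF_t = 3.200000, DF = 0.957184, PV = 3.062988
  t = 2.5000: CF_t = 3.200000, DF = 0.946769, PV = 3.029662
  t = 3.0000: CF_t = 3.200000, DF = 0.936468, PV = 2.996698
  t = 3.5000: CF_t = 3.200000, DF = 0.926279, PV = 2.964093
  t = 4.0000: CF_t = 3.200000, DF = 0.916201, PV = 2.931843
  t = 4.5000: CF_t = 3.200000, DF = 0.906232, PV = 2.899944
  t = 5.0000: CF_t = 3.200000, DF = 0.896372, PV = 2.868391
  t = 5.5000: CF_t = 3.200000, DF = 0.886620, PV = 2.837182
  t = 6.0000: CF_t = 3.200000, DF = 0.876973, PV = 2.806313
  t = 6.5000: CF_t = 3.200000, DF = 0.867431, PV = 2.775779
  t = 7.0000: CF_t = 3.200000, DF = 0.857993, PV = 2.745578
  t = 7.5000: CF_t = 3.200000, DF = 0.848658, PV = 2.715705
  t = 8.0000: CF_t = 3.200000, DF = 0.839424, PV = 2.686158
  t = 8.5000: CF_t = 3.200000, DF = 0.830291, PV = 2.656931
  t = 9.0000: CF_t = 3.200000, DF = 0.821257, PV = 2.628023
  t = 9.5000: CF_t = 3.200000, DF = 0.812322, PV = 2.599429
  t = 10.0000: CF_t = 103.200000, DF = 0.803483, PV = 82.919483
Price P = sum_t PV_t = 137.516813


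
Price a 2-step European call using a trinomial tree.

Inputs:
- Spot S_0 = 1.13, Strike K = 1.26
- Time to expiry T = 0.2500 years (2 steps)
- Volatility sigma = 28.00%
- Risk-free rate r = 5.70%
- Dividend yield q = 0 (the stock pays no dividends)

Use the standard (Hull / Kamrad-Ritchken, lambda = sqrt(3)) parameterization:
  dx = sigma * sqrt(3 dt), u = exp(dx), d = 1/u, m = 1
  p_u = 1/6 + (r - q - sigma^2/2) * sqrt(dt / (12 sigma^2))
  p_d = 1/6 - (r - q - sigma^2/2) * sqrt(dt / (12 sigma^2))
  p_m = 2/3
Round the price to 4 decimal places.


dt = T/N = 0.125000; dx = sigma*sqrt(3*dt) = 0.171464
u = exp(dx) = 1.187042; d = 1/u = 0.842430
p_u = 0.173155, p_m = 0.666667, p_d = 0.160178
Discount per step: exp(-r*dt) = 0.992900
Stock lattice S(k, j) with j the centered position index:
  k=0: S(0,+0) = 1.1300
  k=1: S(1,-1) = 0.9519; S(1,+0) = 1.1300; S(1,+1) = 1.3414
  k=2: S(2,-2) = 0.8019; S(2,-1) = 0.9519; S(2,+0) = 1.1300; S(2,+1) = 1.3414; S(2,+2) = 1.5922
Terminal payoffs V(N, j) = max(S_T - K, 0):
  V(2,-2) = 0.000000; V(2,-1) = 0.000000; V(2,+0) = 0.000000; V(2,+1) = 0.081357; V(2,+2) = 0.332247
Backward induction: V(k, j) = exp(-r*dt) * [p_u * V(k+1, j+1) + p_m * V(k+1, j) + p_d * V(k+1, j-1)]
  V(1,-1) = exp(-r*dt) * [p_u*0.000000 + p_m*0.000000 + p_d*0.000000] = 0.000000
  V(1,+0) = exp(-r*dt) * [p_u*0.081357 + p_m*0.000000 + p_d*0.000000] = 0.013987
  V(1,+1) = exp(-r*dt) * [p_u*0.332247 + p_m*0.081357 + p_d*0.000000] = 0.110975
  V(0,+0) = exp(-r*dt) * [p_u*0.110975 + p_m*0.013987 + p_d*0.000000] = 0.028338

Answer: Price = V(0,0) = 0.0283


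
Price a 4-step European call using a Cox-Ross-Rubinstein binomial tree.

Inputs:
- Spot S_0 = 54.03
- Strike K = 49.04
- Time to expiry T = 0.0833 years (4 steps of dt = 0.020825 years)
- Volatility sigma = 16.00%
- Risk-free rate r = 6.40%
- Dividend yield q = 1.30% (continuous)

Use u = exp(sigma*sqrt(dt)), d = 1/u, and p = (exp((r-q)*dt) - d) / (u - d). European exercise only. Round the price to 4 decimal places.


dt = T/N = 0.020825
u = exp(sigma*sqrt(dt)) = 1.023358; d = 1/u = 0.977175
p = (exp((r-q)*dt) - d) / (u - d) = 0.517237
Discount per step: exp(-r*dt) = 0.998668
Stock lattice S(k, i) with i counting down-moves:
  k=0: S(0,0) = 54.0300
  k=1: S(1,0) = 55.2920; S(1,1) = 52.7968
  k=2: S(2,0) = 56.5835; S(2,1) = 54.0300; S(2,2) = 51.5917
  k=3: S(3,0) = 57.9052; S(3,1) = 55.2920; S(3,2) = 52.7968; S(3,3) = 50.4141
  k=4: S(4,0) = 59.2578; S(4,1) = 56.5835; S(4,2) = 54.0300; S(4,3) = 51.5917; S(4,4) = 49.2634
Terminal payoffs V(N, i) = max(S_T - K, 0):
  V(4,0) = 10.217776; V(4,1) = 7.543546; V(4,2) = 4.990000; V(4,3) = 2.551693; V(4,4) = 0.223423
Backward induction: V(k, i) = exp(-r*dt) * [p * V(k+1, i) + (1-p) * V(k+1, i+1)].
  V(3,0) = exp(-r*dt) * [p*10.217776 + (1-p)*7.543546] = 8.914868
  V(3,1) = exp(-r*dt) * [p*7.543546 + (1-p)*4.990000] = 6.302384
  V(3,2) = exp(-r*dt) * [p*4.990000 + (1-p)*2.551693] = 3.807798
  V(3,3) = exp(-r*dt) * [p*2.551693 + (1-p)*0.223423] = 1.425789
  V(2,0) = exp(-r*dt) * [p*8.914868 + (1-p)*6.302384] = 7.643464
  V(2,1) = exp(-r*dt) * [p*6.302384 + (1-p)*3.807798] = 5.091300
  V(2,2) = exp(-r*dt) * [p*3.807798 + (1-p)*1.425789] = 2.654313
  V(1,0) = exp(-r*dt) * [p*7.643464 + (1-p)*5.091300] = 6.402835
  V(1,1) = exp(-r*dt) * [p*5.091300 + (1-p)*2.654313] = 3.909599
  V(0,0) = exp(-r*dt) * [p*6.402835 + (1-p)*3.909599] = 5.192269

Answer: Price = V(0,0) = 5.1923


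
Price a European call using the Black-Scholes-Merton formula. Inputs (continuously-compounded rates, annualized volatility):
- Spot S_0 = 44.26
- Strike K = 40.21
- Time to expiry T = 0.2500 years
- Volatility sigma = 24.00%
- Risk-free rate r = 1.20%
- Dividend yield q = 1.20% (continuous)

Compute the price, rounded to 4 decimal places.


d1 = (ln(S/K) + (r - q + 0.5*sigma^2) * T) / (sigma * sqrt(T)) = 0.85971345
d2 = d1 - sigma * sqrt(T) = 0.73971345
exp(-rT) = 0.99700450; exp(-qT) = 0.99700450
C = S_0 * exp(-qT) * N(d1) - K * exp(-rT) * N(d2)
N(d1) = 0.80502649; N(d2) = 0.77026306
C = 44.2600 * 0.99700450 * 0.80502649 - 40.2100 * 0.99700450 * 0.77026306 = 4.6442

Answer: Price = 4.6442


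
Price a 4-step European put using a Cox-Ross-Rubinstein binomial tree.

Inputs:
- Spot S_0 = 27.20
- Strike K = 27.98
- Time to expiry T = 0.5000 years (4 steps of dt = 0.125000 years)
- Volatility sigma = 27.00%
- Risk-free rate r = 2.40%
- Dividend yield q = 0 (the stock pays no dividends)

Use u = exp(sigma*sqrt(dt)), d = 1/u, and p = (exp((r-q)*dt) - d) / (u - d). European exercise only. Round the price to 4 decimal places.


dt = T/N = 0.125000
u = exp(sigma*sqrt(dt)) = 1.100164; d = 1/u = 0.908955
p = (exp((r-q)*dt) - d) / (u - d) = 0.491866
Discount per step: exp(-r*dt) = 0.997004
Stock lattice S(k, i) with i counting down-moves:
  k=0: S(0,0) = 27.2000
  k=1: S(1,0) = 29.9245; S(1,1) = 24.7236
  k=2: S(2,0) = 32.9218; S(2,1) = 27.2000; S(2,2) = 22.4726
  k=3: S(3,0) = 36.2194; S(3,1) = 29.9245; S(3,2) = 24.7236; S(3,3) = 20.4266
  k=4: S(4,0) = 39.8473; S(4,1) = 32.9218; S(4,2) = 27.2000; S(4,3) = 22.4726; S(4,4) = 18.5669
Terminal payoffs V(N, i) = max(K - S_T, 0):
  V(4,0) = 0.000000; V(4,1) = 0.000000; V(4,2) = 0.780000; V(4,3) = 5.507370; V(4,4) = 9.413121
Backward induction: V(k, i) = exp(-r*dt) * [p * V(k+1, i) + (1-p) * V(k+1, i+1)].
  V(3,0) = exp(-r*dt) * [p*0.000000 + (1-p)*0.000000] = 0.000000
  V(3,1) = exp(-r*dt) * [p*0.000000 + (1-p)*0.780000] = 0.395157
  V(3,2) = exp(-r*dt) * [p*0.780000 + (1-p)*5.507370] = 3.172603
  V(3,3) = exp(-r*dt) * [p*5.507370 + (1-p)*9.413121] = 7.469570
  V(2,0) = exp(-r*dt) * [p*0.000000 + (1-p)*0.395157] = 0.200191
  V(2,1) = exp(-r*dt) * [p*0.395157 + (1-p)*3.172603] = 1.801059
  V(2,2) = exp(-r*dt) * [p*3.172603 + (1-p)*7.469570] = 5.339992
  V(1,0) = exp(-r*dt) * [p*0.200191 + (1-p)*1.801059] = 1.010609
  V(1,1) = exp(-r*dt) * [p*1.801059 + (1-p)*5.339992] = 3.588528
  V(0,0) = exp(-r*dt) * [p*1.010609 + (1-p)*3.588528] = 2.313585

Answer: Price = V(0,0) = 2.3136


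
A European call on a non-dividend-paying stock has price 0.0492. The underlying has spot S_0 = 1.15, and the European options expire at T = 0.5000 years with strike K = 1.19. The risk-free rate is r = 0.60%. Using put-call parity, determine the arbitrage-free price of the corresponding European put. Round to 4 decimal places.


Answer: Put price = 0.0856

Derivation:
Put-call parity: C - P = S_0 * exp(-qT) - K * exp(-rT).
S_0 * exp(-qT) = 1.1500 * 1.00000000 = 1.15000000
K * exp(-rT) = 1.1900 * 0.99700450 = 1.18643535
P = C - S*exp(-qT) + K*exp(-rT)
P = 0.0492 - 1.15000000 + 1.18643535 = 0.0856


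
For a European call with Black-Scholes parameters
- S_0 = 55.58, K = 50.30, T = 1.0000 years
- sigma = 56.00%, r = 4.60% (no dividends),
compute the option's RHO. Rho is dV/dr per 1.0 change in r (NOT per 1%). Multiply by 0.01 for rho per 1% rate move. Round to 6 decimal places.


Answer: Rho = 23.643509

Derivation:
d1 = 0.5403899057; d2 = -0.0196100943
phi(d1) = 0.3447453818; exp(-qT) = 1.0000000000; exp(-rT) = 0.9550419622
N(d2) = 0.4921772057
Rho = K*T*exp(-rT)*N(d2) = 50.3000 * 1.0000 * 0.9550419622 * 0.4921772057 = 23.643509


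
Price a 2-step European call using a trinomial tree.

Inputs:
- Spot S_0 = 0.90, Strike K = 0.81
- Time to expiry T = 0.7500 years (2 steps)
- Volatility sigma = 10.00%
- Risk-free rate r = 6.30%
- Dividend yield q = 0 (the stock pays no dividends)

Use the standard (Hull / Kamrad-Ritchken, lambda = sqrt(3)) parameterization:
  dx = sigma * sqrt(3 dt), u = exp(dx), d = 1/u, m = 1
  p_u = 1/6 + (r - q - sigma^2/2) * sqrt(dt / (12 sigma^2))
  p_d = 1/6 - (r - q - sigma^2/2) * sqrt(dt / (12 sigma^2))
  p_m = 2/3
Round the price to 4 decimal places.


Answer: Price = V(0,0) = 0.1273

Derivation:
dt = T/N = 0.375000; dx = sigma*sqrt(3*dt) = 0.106066
u = exp(dx) = 1.111895; d = 1/u = 0.899365
p_u = 0.269197, p_m = 0.666667, p_d = 0.064136
Discount per step: exp(-r*dt) = 0.976652
Stock lattice S(k, j) with j the centered position index:
  k=0: S(0,+0) = 0.9000
  k=1: S(1,-1) = 0.8094; S(1,+0) = 0.9000; S(1,+1) = 1.0007
  k=2: S(2,-2) = 0.7280; S(2,-1) = 0.8094; S(2,+0) = 0.9000; S(2,+1) = 1.0007; S(2,+2) = 1.1127
Terminal payoffs V(N, j) = max(S_T - K, 0):
  V(2,-2) = 0.000000; V(2,-1) = 0.000000; V(2,+0) = 0.090000; V(2,+1) = 0.190706; V(2,+2) = 0.302680
Backward induction: V(k, j) = exp(-r*dt) * [p_u * V(k+1, j+1) + p_m * V(k+1, j) + p_d * V(k+1, j-1)]
  V(1,-1) = exp(-r*dt) * [p_u*0.090000 + p_m*0.000000 + p_d*0.000000] = 0.023662
  V(1,+0) = exp(-r*dt) * [p_u*0.190706 + p_m*0.090000 + p_d*0.000000] = 0.108738
  V(1,+1) = exp(-r*dt) * [p_u*0.302680 + p_m*0.190706 + p_d*0.090000] = 0.209384
  V(0,+0) = exp(-r*dt) * [p_u*0.209384 + p_m*0.108738 + p_d*0.023662] = 0.127331


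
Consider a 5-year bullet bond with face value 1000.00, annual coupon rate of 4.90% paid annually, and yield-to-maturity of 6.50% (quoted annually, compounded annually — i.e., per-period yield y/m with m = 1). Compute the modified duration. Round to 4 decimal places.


Coupon per period c = face * coupon_rate / m = 49.000000
Periods per year m = 1; per-period yield y/m = 0.065000
Number of cashflows N = 5
Cashflows (t years, CF_t, discount factor 1/(1+y/m)^(m*t), PV):
  t = 1.0000: CF_t = 49.000000, DF = 0.938967, PV = 46.009390
  t = 2.0000: CF_t = 49.000000, DF = 0.881659, PV = 43.201305
  t = 3.0000: CF_t = 49.000000, DF = 0.827849, PV = 40.564605
  t = 4.0000: CF_t = 49.000000, DF = 0.777323, PV = 38.088831
  t = 5.0000: CF_t = 1049.000000, DF = 0.729881, PV = 765.644998
Price P = sum_t PV_t = 933.509129
First compute Macaulay numerator sum_t t * PV_t:
  t * PV_t at t = 1.0000: 46.009390
  t * PV_t at t = 2.0000: 86.402610
  t * PV_t at t = 3.0000: 121.693816
  t * PV_t at t = 4.0000: 152.355326
  t * PV_t at t = 5.0000: 3828.224988
Macaulay duration D = 4234.686129 / 933.509129 = 4.536309
Modified duration = D / (1 + y/m) = 4.536309 / (1 + 0.065000) = 4.259445

Answer: Modified duration = 4.2594


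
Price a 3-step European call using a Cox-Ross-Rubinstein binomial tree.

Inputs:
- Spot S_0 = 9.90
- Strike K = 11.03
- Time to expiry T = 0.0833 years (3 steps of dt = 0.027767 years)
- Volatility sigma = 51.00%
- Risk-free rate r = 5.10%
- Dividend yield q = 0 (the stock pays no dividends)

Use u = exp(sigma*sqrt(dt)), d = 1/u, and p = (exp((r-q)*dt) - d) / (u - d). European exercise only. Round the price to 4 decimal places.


Answer: Price = V(0,0) = 0.2008

Derivation:
dt = T/N = 0.027767
u = exp(sigma*sqrt(dt)) = 1.088699; d = 1/u = 0.918528
p = (exp((r-q)*dt) - d) / (u - d) = 0.487095
Discount per step: exp(-r*dt) = 0.998585
Stock lattice S(k, i) with i counting down-moves:
  k=0: S(0,0) = 9.9000
  k=1: S(1,0) = 10.7781; S(1,1) = 9.0934
  k=2: S(2,0) = 11.7341; S(2,1) = 9.9000; S(2,2) = 8.3526
  k=3: S(3,0) = 12.7749; S(3,1) = 10.7781; S(3,2) = 9.0934; S(3,3) = 7.6721
Terminal payoffs V(N, i) = max(S_T - K, 0):
  V(3,0) = 1.744918; V(3,1) = 0.000000; V(3,2) = 0.000000; V(3,3) = 0.000000
Backward induction: V(k, i) = exp(-r*dt) * [p * V(k+1, i) + (1-p) * V(k+1, i+1)].
  V(2,0) = exp(-r*dt) * [p*1.744918 + (1-p)*0.000000] = 0.848738
  V(2,1) = exp(-r*dt) * [p*0.000000 + (1-p)*0.000000] = 0.000000
  V(2,2) = exp(-r*dt) * [p*0.000000 + (1-p)*0.000000] = 0.000000
  V(1,0) = exp(-r*dt) * [p*0.848738 + (1-p)*0.000000] = 0.412830
  V(1,1) = exp(-r*dt) * [p*0.000000 + (1-p)*0.000000] = 0.000000
  V(0,0) = exp(-r*dt) * [p*0.412830 + (1-p)*0.000000] = 0.200803


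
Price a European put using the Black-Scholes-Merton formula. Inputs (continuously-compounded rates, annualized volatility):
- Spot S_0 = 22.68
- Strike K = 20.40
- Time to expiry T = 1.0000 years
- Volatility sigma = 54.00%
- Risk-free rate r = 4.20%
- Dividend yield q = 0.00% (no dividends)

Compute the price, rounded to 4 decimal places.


Answer: Price = 3.0990

Derivation:
d1 = (ln(S/K) + (r - q + 0.5*sigma^2) * T) / (sigma * sqrt(T)) = 0.54397885
d2 = d1 - sigma * sqrt(T) = 0.00397885
exp(-rT) = 0.95886978; exp(-qT) = 1.00000000
P = K * exp(-rT) * N(-d2) - S_0 * exp(-qT) * N(-d1)
N(-d1) = 0.29322801; N(-d2) = 0.49841267
P = 20.4000 * 0.95886978 * 0.49841267 - 22.6800 * 1.00000000 * 0.29322801 = 3.0990


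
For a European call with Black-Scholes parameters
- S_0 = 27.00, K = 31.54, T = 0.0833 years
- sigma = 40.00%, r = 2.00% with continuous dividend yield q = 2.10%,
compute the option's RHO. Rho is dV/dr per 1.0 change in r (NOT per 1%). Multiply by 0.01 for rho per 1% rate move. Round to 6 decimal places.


d1 = -1.2892415593; d2 = -1.4046885169
phi(d1) = 0.1737721306; exp(-qT) = 0.9982522291; exp(-rT) = 0.9983353870
N(d2) = 0.0800569610
Rho = K*T*exp(-rT)*N(d2) = 31.5400 * 0.0833 * 0.9983353870 * 0.0800569610 = 0.209982

Answer: Rho = 0.209982


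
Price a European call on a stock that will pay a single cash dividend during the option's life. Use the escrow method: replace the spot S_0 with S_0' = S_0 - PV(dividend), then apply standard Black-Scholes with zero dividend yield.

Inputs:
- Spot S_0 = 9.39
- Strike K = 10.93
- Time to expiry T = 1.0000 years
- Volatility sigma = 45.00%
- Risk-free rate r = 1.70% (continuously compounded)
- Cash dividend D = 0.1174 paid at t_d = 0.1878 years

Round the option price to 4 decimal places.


PV(D) = D * exp(-r * t_d) = 0.1174 * 0.99681249 = 0.11702579
S_0' = S_0 - PV(D) = 9.3900 - 0.11702579 = 9.27297421
d1 = (ln(S_0'/K) + (r + sigma^2/2)*T) / (sigma*sqrt(T)) = -0.10257140
d2 = d1 - sigma*sqrt(T) = -0.55257140
exp(-rT) = 0.98314368
N(d1) = 0.45915157; N(d2) = 0.29027846
C = S_0' * N(d1) - K * exp(-rT) * N(d2) = 9.27297421 * 0.45915157 - 10.9300 * 0.98314368 * 0.29027846 = 1.1384

Answer: Price = 1.1384


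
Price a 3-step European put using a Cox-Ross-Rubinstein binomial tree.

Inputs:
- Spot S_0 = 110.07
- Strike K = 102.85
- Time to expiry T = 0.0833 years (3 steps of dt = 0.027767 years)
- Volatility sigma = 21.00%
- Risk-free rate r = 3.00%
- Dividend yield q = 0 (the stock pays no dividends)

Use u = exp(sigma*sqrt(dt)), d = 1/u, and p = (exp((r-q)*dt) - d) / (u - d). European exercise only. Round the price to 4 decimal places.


dt = T/N = 0.027767
u = exp(sigma*sqrt(dt)) = 1.035612; d = 1/u = 0.965612
p = (exp((r-q)*dt) - d) / (u - d) = 0.503158
Discount per step: exp(-r*dt) = 0.999167
Stock lattice S(k, i) with i counting down-moves:
  k=0: S(0,0) = 110.0700
  k=1: S(1,0) = 113.9899; S(1,1) = 106.2849
  k=2: S(2,0) = 118.0493; S(2,1) = 110.0700; S(2,2) = 102.6300
  k=3: S(3,0) = 122.2533; S(3,1) = 113.9899; S(3,2) = 106.2849; S(3,3) = 99.1008
Terminal payoffs V(N, i) = max(K - S_T, 0):
  V(3,0) = 0.000000; V(3,1) = 0.000000; V(3,2) = 0.000000; V(3,3) = 3.749198
Backward induction: V(k, i) = exp(-r*dt) * [p * V(k+1, i) + (1-p) * V(k+1, i+1)].
  V(2,0) = exp(-r*dt) * [p*0.000000 + (1-p)*0.000000] = 0.000000
  V(2,1) = exp(-r*dt) * [p*0.000000 + (1-p)*0.000000] = 0.000000
  V(2,2) = exp(-r*dt) * [p*0.000000 + (1-p)*3.749198] = 1.861210
  V(1,0) = exp(-r*dt) * [p*0.000000 + (1-p)*0.000000] = 0.000000
  V(1,1) = exp(-r*dt) * [p*0.000000 + (1-p)*1.861210] = 0.923958
  V(0,0) = exp(-r*dt) * [p*0.000000 + (1-p)*0.923958] = 0.458679

Answer: Price = V(0,0) = 0.4587


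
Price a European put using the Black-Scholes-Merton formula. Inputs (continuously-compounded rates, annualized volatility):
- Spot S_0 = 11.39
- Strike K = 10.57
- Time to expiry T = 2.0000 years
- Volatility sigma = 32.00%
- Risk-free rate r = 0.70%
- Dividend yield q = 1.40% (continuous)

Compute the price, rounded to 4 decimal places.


d1 = (ln(S/K) + (r - q + 0.5*sigma^2) * T) / (sigma * sqrt(T)) = 0.36043879
d2 = d1 - sigma * sqrt(T) = -0.09210955
exp(-rT) = 0.98609754; exp(-qT) = 0.97238837
P = K * exp(-rT) * N(-d2) - S_0 * exp(-qT) * N(-d1)
N(-d1) = 0.35925951; N(-d2) = 0.53669450
P = 10.5700 * 0.98609754 * 0.53669450 - 11.3900 * 0.97238837 * 0.35925951 = 1.6150

Answer: Price = 1.6150


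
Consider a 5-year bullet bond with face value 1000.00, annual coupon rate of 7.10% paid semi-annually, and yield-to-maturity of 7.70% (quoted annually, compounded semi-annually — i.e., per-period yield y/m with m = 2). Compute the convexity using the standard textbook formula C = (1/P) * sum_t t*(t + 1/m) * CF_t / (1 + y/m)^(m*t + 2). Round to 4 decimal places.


Coupon per period c = face * coupon_rate / m = 35.500000
Periods per year m = 2; per-period yield y/m = 0.038500
Number of cashflows N = 10
Cashflows (t years, CF_t, discount factor 1/(1+y/m)^(m*t), PV):
  t = 0.5000: CF_t = 35.500000, DF = 0.962927, PV = 34.183919
  t = 1.0000: CF_t = 35.500000, DF = 0.927229, PV = 32.916629
  t = 1.5000: CF_t = 35.500000, DF = 0.892854, PV = 31.696321
  t = 2.0000: CF_t = 35.500000, DF = 0.859754, PV = 30.521252
  t = 2.5000: CF_t = 35.500000, DF = 0.827880, PV = 29.389747
  t = 3.0000: CF_t = 35.500000, DF = 0.797188, PV = 28.300190
  t = 3.5000: CF_t = 35.500000, DF = 0.767635, PV = 27.251025
  t = 4.0000: CF_t = 35.500000, DF = 0.739176, PV = 26.240756
  t = 4.5000: CF_t = 35.500000, DF = 0.711773, PV = 25.267940
  t = 5.0000: CF_t = 1035.500000, DF = 0.685386, PV = 709.716814
Price P = sum_t PV_t = 975.484594
Convexity numerator sum_t t*(t + 1/m) * CF_t / (1+y/m)^(m*t + 2):
  t = 0.5000: term = 15.848160
  t = 1.0000: term = 45.781879
  t = 1.5000: term = 88.169241
  t = 2.0000: term = 141.500949
  t = 2.5000: term = 204.382690
  t = 3.0000: term = 275.527940
  t = 3.5000: term = 353.751167
  t = 4.0000: term = 437.961414
  t = 4.5000: term = 527.156252
  t = 5.0000: term = 18096.925003
Convexity = (1/P) * sum = 20187.004695 / 975.484594 = 20.694335

Answer: Convexity = 20.6943


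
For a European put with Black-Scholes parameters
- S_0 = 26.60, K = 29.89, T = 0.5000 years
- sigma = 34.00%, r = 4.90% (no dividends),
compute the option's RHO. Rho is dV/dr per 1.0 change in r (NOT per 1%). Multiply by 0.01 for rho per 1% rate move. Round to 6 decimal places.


Answer: Rho = -10.100971

Derivation:
d1 = -0.2629304213; d2 = -0.5033467269
phi(d1) = 0.3853879705; exp(-qT) = 1.0000000000; exp(-rT) = 0.9757976889
N(-d2) = 0.6926397403
Rho = -K*T*exp(-rT)*N(-d2) = -29.8900 * 0.5000 * 0.9757976889 * 0.6926397403 = -10.100971


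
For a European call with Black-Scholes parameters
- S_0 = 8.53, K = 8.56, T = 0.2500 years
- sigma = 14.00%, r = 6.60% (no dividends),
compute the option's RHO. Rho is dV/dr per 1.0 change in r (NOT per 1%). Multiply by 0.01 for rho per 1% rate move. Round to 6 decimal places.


Answer: Rho = 1.178449

Derivation:
d1 = 0.2205595907; d2 = 0.1505595907
phi(d1) = 0.3893557613; exp(-qT) = 1.0000000000; exp(-rT) = 0.9836353794
N(d2) = 0.5598384301
Rho = K*T*exp(-rT)*N(d2) = 8.5600 * 0.2500 * 0.9836353794 * 0.5598384301 = 1.178449


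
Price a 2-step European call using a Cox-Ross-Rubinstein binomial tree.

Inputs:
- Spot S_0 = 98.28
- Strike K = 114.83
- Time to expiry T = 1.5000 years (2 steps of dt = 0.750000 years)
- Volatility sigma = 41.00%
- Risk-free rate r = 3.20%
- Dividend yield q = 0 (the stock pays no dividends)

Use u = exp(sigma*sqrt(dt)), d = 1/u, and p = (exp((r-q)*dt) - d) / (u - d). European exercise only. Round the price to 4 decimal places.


Answer: Price = V(0,0) = 16.1089

Derivation:
dt = T/N = 0.750000
u = exp(sigma*sqrt(dt)) = 1.426281; d = 1/u = 0.701124
p = (exp((r-q)*dt) - d) / (u - d) = 0.445650
Discount per step: exp(-r*dt) = 0.976286
Stock lattice S(k, i) with i counting down-moves:
  k=0: S(0,0) = 98.2800
  k=1: S(1,0) = 140.1749; S(1,1) = 68.9065
  k=2: S(2,0) = 199.9288; S(2,1) = 98.2800; S(2,2) = 48.3120
Terminal payoffs V(N, i) = max(S_T - K, 0):
  V(2,0) = 85.098815; V(2,1) = 0.000000; V(2,2) = 0.000000
Backward induction: V(k, i) = exp(-r*dt) * [p * V(k+1, i) + (1-p) * V(k+1, i+1)].
  V(1,0) = exp(-r*dt) * [p*85.098815 + (1-p)*0.000000] = 37.024942
  V(1,1) = exp(-r*dt) * [p*0.000000 + (1-p)*0.000000] = 0.000000
  V(0,0) = exp(-r*dt) * [p*37.024942 + (1-p)*0.000000] = 16.108877


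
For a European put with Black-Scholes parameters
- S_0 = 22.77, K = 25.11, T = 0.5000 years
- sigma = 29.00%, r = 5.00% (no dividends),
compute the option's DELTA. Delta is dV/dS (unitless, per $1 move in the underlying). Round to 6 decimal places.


Answer: Delta = -0.599709

Derivation:
d1 = -0.2525946013; d2 = -0.4576555679
phi(d1) = 0.3864160851; exp(-qT) = 1.0000000000; exp(-rT) = 0.9753099120
N(-d1) = 0.5997092489
Delta = -exp(-qT) * N(-d1) = -1.0000000000 * 0.5997092489 = -0.599709


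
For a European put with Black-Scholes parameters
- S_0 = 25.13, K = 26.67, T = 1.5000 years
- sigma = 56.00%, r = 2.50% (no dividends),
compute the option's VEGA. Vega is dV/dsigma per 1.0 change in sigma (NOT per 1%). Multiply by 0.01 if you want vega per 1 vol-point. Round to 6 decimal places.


Answer: Vega = 11.699329

Derivation:
d1 = 0.3108854668; d2 = -0.3749716612
phi(d1) = 0.3801218499; exp(-qT) = 1.0000000000; exp(-rT) = 0.9631944177
Vega = S * exp(-qT) * phi(d1) * sqrt(T) = 25.1300 * 1.0000000000 * 0.3801218499 * 1.2247448714 = 11.699329


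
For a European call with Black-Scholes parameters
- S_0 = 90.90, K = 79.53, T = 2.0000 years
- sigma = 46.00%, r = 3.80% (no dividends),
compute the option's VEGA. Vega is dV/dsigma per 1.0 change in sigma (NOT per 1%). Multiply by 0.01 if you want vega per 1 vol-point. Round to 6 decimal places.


d1 = 0.6475033552; d2 = -0.0030348835
phi(d1) = 0.3234959027; exp(-qT) = 1.0000000000; exp(-rT) = 0.9268162066
Vega = S * exp(-qT) * phi(d1) * sqrt(T) = 90.9000 * 1.0000000000 * 0.3234959027 * 1.4142135624 = 41.586049

Answer: Vega = 41.586049


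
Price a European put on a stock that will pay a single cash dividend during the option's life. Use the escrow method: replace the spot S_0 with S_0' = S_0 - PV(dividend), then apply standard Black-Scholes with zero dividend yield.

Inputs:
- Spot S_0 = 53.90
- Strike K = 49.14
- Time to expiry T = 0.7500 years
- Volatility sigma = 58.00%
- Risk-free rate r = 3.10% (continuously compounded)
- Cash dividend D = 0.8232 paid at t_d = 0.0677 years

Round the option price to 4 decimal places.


Answer: Price = 7.6841

Derivation:
PV(D) = D * exp(-r * t_d) = 0.8232 * 0.99790350 = 0.82147416
S_0' = S_0 - PV(D) = 53.9000 - 0.82147416 = 53.07852584
d1 = (ln(S_0'/K) + (r + sigma^2/2)*T) / (sigma*sqrt(T)) = 0.45092862
d2 = d1 - sigma*sqrt(T) = -0.05136612
exp(-rT) = 0.97701820
N(-d1) = 0.32602050; N(-d2) = 0.52048311
P = K * exp(-rT) * N(-d2) - S_0' * N(-d1) = 49.1400 * 0.97701820 * 0.52048311 - 53.07852584 * 0.32602050 = 7.6841


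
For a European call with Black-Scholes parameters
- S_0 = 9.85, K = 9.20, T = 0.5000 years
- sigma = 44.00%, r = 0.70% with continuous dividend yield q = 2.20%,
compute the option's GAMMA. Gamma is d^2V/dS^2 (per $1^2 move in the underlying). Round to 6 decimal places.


d1 = 0.3508791485; d2 = 0.0397521648
phi(d1) = 0.3751247575; exp(-qT) = 0.9890602788; exp(-rT) = 0.9965061179
Gamma = exp(-qT) * phi(d1) / (S * sigma * sqrt(T)) = 0.9890602788 * 0.3751247575 / (9.8500 * 0.4400 * 0.7071067812) = 0.121067

Answer: Gamma = 0.121067


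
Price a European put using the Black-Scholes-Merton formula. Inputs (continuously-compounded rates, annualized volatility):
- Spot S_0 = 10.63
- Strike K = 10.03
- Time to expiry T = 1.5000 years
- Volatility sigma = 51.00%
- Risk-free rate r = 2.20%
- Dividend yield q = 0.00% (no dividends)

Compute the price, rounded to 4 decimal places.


Answer: Price = 2.0558

Derivation:
d1 = (ln(S/K) + (r - q + 0.5*sigma^2) * T) / (sigma * sqrt(T)) = 0.45815799
d2 = d1 - sigma * sqrt(T) = -0.16646190
exp(-rT) = 0.96753856; exp(-qT) = 1.00000000
P = K * exp(-rT) * N(-d2) - S_0 * exp(-qT) * N(-d1)
N(-d1) = 0.32341947; N(-d2) = 0.56610327
P = 10.0300 * 0.96753856 * 0.56610327 - 10.6300 * 1.00000000 * 0.32341947 = 2.0558


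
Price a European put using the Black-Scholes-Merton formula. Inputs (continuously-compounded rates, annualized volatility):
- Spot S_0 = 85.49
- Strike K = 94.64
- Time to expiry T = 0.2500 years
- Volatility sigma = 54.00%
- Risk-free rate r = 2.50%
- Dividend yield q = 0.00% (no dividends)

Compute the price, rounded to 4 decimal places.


Answer: Price = 14.5122

Derivation:
d1 = (ln(S/K) + (r - q + 0.5*sigma^2) * T) / (sigma * sqrt(T)) = -0.21844744
d2 = d1 - sigma * sqrt(T) = -0.48844744
exp(-rT) = 0.99376949; exp(-qT) = 1.00000000
P = K * exp(-rT) * N(-d2) - S_0 * exp(-qT) * N(-d1)
N(-d1) = 0.58645975; N(-d2) = 0.68738353
P = 94.6400 * 0.99376949 * 0.68738353 - 85.4900 * 1.00000000 * 0.58645975 = 14.5122


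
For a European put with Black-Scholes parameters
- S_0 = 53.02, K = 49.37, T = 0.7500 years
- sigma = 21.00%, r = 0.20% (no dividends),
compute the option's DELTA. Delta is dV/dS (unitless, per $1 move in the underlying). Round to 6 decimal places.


d1 = 0.4913731839; d2 = 0.3095078491
phi(d1) = 0.3535740510; exp(-qT) = 1.0000000000; exp(-rT) = 0.9985011244
N(-d1) = 0.3115812636
Delta = -exp(-qT) * N(-d1) = -1.0000000000 * 0.3115812636 = -0.311581

Answer: Delta = -0.311581


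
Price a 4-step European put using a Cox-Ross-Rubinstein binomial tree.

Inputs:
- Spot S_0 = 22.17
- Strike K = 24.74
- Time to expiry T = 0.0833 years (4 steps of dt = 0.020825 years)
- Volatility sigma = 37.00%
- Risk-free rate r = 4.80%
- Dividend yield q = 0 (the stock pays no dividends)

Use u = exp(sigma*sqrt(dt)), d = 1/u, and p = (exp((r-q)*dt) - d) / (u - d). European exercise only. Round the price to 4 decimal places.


dt = T/N = 0.020825
u = exp(sigma*sqrt(dt)) = 1.054845; d = 1/u = 0.948006
p = (exp((r-q)*dt) - d) / (u - d) = 0.496015
Discount per step: exp(-r*dt) = 0.999001
Stock lattice S(k, i) with i counting down-moves:
  k=0: S(0,0) = 22.1700
  k=1: S(1,0) = 23.3859; S(1,1) = 21.0173
  k=2: S(2,0) = 24.6685; S(2,1) = 22.1700; S(2,2) = 19.9245
  k=3: S(3,0) = 26.0215; S(3,1) = 23.3859; S(3,2) = 21.0173; S(3,3) = 18.8886
  k=4: S(4,0) = 27.4486; S(4,1) = 24.6685; S(4,2) = 22.1700; S(4,3) = 19.9245; S(4,4) = 17.9065
Terminal payoffs V(N, i) = max(K - S_T, 0):
  V(4,0) = 0.000000; V(4,1) = 0.071467; V(4,2) = 2.570000; V(4,3) = 4.815471; V(4,4) = 6.833511
Backward induction: V(k, i) = exp(-r*dt) * [p * V(k+1, i) + (1-p) * V(k+1, i+1)].
  V(3,0) = exp(-r*dt) * [p*0.000000 + (1-p)*0.071467] = 0.035982
  V(3,1) = exp(-r*dt) * [p*0.071467 + (1-p)*2.570000] = 1.329360
  V(3,2) = exp(-r*dt) * [p*2.570000 + (1-p)*4.815471] = 3.697984
  V(3,3) = exp(-r*dt) * [p*4.815471 + (1-p)*6.833511] = 5.826705
  V(2,0) = exp(-r*dt) * [p*0.035982 + (1-p)*1.329360] = 0.687137
  V(2,1) = exp(-r*dt) * [p*1.329360 + (1-p)*3.697984] = 2.520589
  V(2,2) = exp(-r*dt) * [p*3.697984 + (1-p)*5.826705] = 4.766060
  V(1,0) = exp(-r*dt) * [p*0.687137 + (1-p)*2.520589] = 1.609559
  V(1,1) = exp(-r*dt) * [p*2.520589 + (1-p)*4.766060] = 3.648623
  V(0,0) = exp(-r*dt) * [p*1.609559 + (1-p)*3.648623] = 2.634581

Answer: Price = V(0,0) = 2.6346


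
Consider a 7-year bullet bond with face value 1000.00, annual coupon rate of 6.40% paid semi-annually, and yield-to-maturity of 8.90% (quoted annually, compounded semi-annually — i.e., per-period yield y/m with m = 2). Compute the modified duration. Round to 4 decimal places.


Answer: Modified duration = 5.4037

Derivation:
Coupon per period c = face * coupon_rate / m = 32.000000
Periods per year m = 2; per-period yield y/m = 0.044500
Number of cashflows N = 14
Cashflows (t years, CF_t, discount factor 1/(1+y/m)^(m*t), PV):
  t = 0.5000: CF_t = 32.000000, DF = 0.957396, PV = 30.636668
  t = 1.0000: CF_t = 32.000000, DF = 0.916607, PV = 29.331420
  t = 1.5000: CF_t = 32.000000, DF = 0.877556, PV = 28.081781
  t = 2.0000: CF_t = 32.000000, DF = 0.840168, PV = 26.885381
  t = 2.5000: CF_t = 32.000000, DF = 0.804374, PV = 25.739953
  t = 3.0000: CF_t = 32.000000, DF = 0.770104, PV = 24.643325
  t = 3.5000: CF_t = 32.000000, DF = 0.737294, PV = 23.593418
  t = 4.0000: CF_t = 32.000000, DF = 0.705883, PV = 22.588242
  t = 4.5000: CF_t = 32.000000, DF = 0.675809, PV = 21.625889
  t = 5.0000: CF_t = 32.000000, DF = 0.647017, PV = 20.704538
  t = 5.5000: CF_t = 32.000000, DF = 0.619451, PV = 19.822439
  t = 6.0000: CF_t = 32.000000, DF = 0.593060, PV = 18.977922
  t = 6.5000: CF_t = 32.000000, DF = 0.567793, PV = 18.169384
  t = 7.0000: CF_t = 1032.000000, DF = 0.543603, PV = 560.998212
Price P = sum_t PV_t = 871.798573
First compute Macaulay numerator sum_t t * PV_t:
  t * PV_t at t = 0.5000: 15.318334
  t * PV_t at t = 1.0000: 29.331420
  t * PV_t at t = 1.5000: 42.122671
  t * PV_t at t = 2.0000: 53.770763
  t * PV_t at t = 2.5000: 64.349884
  t * PV_t at t = 3.0000: 73.929976
  t * PV_t at t = 3.5000: 82.576964
  t * PV_t at t = 4.0000: 90.352966
  t * PV_t at t = 4.5000: 97.316503
  t * PV_t at t = 5.0000: 103.522688
  t * PV_t at t = 5.5000: 109.023415
  t * PV_t at t = 6.0000: 113.867529
  t * PV_t at t = 6.5000: 118.100996
  t * PV_t at t = 7.0000: 3926.987482
Macaulay duration D = 4920.571591 / 871.798573 = 5.644161
Modified duration = D / (1 + y/m) = 5.644161 / (1 + 0.044500) = 5.403697
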